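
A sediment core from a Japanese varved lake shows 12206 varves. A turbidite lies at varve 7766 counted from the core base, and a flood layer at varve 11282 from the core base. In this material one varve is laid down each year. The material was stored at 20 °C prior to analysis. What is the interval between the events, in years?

3516 yr

11282 − 7766 = 3516 varves lie between the two events.
One varve per year makes the interval 3516 years.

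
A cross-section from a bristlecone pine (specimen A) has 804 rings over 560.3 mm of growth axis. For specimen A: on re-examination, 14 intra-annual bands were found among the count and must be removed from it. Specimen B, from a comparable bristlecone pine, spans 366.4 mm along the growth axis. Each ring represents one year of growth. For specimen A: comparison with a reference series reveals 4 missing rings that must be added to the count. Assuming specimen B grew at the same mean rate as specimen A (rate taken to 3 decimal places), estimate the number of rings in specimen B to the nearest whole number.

Specimen A: true ring count = 804 − 14 + 4 = 794.
A: Extension rate ≈ 560.3 / 794 = 0.706 mm/year.
Specimen B: 366.4 mm / 0.706 mm per year = 518.98 years ≈ 519 rings.

519 rings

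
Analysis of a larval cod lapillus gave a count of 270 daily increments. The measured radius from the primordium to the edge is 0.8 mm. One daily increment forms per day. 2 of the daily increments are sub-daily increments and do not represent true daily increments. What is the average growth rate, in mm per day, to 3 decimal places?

0.003 mm per day

Correcting the raw count gives 270 − 2 = 268 true daily increments.
Mean rate = 0.8 mm / 268 days ≈ 0.003 mm per day.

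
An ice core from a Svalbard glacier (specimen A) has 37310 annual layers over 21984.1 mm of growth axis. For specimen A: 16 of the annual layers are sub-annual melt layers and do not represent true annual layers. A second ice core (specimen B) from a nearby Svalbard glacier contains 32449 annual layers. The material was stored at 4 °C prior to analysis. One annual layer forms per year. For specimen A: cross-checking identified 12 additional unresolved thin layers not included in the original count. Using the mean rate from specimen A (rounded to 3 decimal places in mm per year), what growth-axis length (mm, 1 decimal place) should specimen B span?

Specimen A: true annual layer count = 37310 − 16 + 12 = 37306.
A: Mean rate = 21984.1 mm / 37306 years ≈ 0.589 mm per year.
For B, 0.589 mm/year × 32449 years = 19112.5 mm.

19112.5 mm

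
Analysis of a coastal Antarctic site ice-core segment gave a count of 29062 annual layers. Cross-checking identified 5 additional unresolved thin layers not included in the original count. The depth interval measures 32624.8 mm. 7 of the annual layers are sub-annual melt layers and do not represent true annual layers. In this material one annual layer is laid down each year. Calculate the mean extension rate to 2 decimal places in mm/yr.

Adjusted count: 29062 − 7 + 5 = 29060 annual layers.
Extension rate ≈ 32624.8 / 29060 = 1.12 mm/yr.

1.12 mm/yr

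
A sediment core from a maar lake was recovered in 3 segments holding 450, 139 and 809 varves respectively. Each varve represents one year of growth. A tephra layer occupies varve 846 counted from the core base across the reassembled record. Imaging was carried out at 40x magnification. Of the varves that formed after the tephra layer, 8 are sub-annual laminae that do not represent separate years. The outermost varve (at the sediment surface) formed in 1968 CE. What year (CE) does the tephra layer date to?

1424 CE

Total varves = 450 + 139 + 809 = 1398.
Between varve 846 and the sediment surface there are 1398 − 846 = 552 varves.
552 − 8 false = 544 true varves after the tephra layer.
1968 − 544 = 1424 CE.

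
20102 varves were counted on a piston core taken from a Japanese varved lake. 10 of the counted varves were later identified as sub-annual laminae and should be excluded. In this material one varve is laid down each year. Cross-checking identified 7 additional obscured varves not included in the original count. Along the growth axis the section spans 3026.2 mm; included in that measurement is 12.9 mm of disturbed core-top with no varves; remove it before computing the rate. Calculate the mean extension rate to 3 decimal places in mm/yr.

0.150 mm/yr

True varve count = 20102 − 10 + 7 = 20099.
Removing the 12.9 mm offcut leaves 3026.2 − 12.9 = 3013.3 mm.
Extension rate ≈ 3013.3 / 20099 = 0.150 mm/yr.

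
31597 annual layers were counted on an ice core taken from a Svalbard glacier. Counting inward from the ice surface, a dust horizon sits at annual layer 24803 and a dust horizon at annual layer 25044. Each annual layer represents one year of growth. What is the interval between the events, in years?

241 yr

The two markers are separated by 25044 − 24803 = 241 annual layers.
At one annual layer per year, 241 years elapsed between them.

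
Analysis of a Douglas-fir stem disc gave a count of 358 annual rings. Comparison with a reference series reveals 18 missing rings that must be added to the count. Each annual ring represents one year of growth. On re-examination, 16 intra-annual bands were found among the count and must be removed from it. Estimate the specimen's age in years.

Correcting the raw count gives 358 − 16 + 18 = 360 true annual rings.
One annual ring per year makes the duration 360 years.

360 years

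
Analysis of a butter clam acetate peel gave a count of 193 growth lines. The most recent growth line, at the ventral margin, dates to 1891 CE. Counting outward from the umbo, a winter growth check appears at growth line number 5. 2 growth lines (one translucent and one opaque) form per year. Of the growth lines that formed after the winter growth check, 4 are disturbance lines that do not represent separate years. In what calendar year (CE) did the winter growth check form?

1799 CE

193 − 5 = 188 growth lines lie beyond the winter growth check toward the ventral margin.
Removing the 4 false growth lines leaves 188 − 4 = 184 true growth lines beyond the winter growth check.
Dividing by 2 growth lines per year: 184 / 2 = 92 years.
The growth line at the ventral margin is 1891 CE, so the winter growth check dates to 1891 − 92 = 1799 CE.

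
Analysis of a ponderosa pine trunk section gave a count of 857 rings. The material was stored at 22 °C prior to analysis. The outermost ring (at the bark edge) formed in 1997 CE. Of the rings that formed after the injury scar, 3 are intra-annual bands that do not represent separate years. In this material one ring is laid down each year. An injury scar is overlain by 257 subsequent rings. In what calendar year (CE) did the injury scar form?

1743 CE

257 rings formed after the injury scar.
Removing the 3 false rings leaves 257 − 3 = 254 true rings beyond the injury scar.
Counting back 254 years from 1997 CE places the injury scar in 1997 − 254 = 1743 CE.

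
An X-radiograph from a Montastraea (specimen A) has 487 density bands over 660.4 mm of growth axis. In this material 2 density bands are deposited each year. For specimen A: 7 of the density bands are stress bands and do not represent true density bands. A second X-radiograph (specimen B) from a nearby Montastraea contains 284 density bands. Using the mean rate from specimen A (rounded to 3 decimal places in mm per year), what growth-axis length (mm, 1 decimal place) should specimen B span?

Specimen A: adjusted count: 487 − 7 = 480 density bands.
Specimen A: with 2 density bands per year, 480 / 2 = 240 years.
A: 660.4 mm over 240 years gives 660.4 / 240 ≈ 2.752 mm/year.
Specimen B: dividing by 2 density bands per year: 284 / 2 = 142 years. B's length ≈ 2.752 × 142 = 390.8 mm.

390.8 mm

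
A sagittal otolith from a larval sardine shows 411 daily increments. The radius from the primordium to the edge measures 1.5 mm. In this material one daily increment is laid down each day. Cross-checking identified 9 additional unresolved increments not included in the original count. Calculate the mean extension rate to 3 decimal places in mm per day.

After corrections the count is 411 + 9 = 420 daily increments.
1.5 mm over 420 days gives 1.5 / 420 ≈ 0.004 mm per day.

0.004 mm per day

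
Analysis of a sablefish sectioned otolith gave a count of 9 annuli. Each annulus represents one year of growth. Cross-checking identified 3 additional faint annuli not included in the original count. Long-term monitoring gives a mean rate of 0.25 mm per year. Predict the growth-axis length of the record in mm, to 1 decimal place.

Adjusted count: 9 + 3 = 12 annuli.
12 years at 0.25 mm/year gives 0.25 × 12 = 3.0 mm.

3.0 mm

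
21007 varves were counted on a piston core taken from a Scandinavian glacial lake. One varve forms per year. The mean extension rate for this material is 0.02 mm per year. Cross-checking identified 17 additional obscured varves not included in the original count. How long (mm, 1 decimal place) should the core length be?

420.5 mm

Correcting the raw count gives 21007 + 17 = 21024 true varves.
Length ≈ 0.02 × 21024 = 420.5 mm.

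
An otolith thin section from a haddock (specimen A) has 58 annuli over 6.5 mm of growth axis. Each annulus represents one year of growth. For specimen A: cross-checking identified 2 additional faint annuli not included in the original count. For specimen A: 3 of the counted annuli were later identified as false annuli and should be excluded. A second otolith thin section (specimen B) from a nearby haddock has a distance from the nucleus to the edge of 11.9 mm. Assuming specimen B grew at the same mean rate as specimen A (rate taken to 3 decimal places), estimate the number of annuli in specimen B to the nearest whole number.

104 annuli

Specimen A: correcting the raw count gives 58 − 3 + 2 = 57 true annuli.
A: Extension rate ≈ 6.5 / 57 = 0.114 mm/yr.
B spans 11.9 / 0.114 = 104.39 years ≈ 104 annuli.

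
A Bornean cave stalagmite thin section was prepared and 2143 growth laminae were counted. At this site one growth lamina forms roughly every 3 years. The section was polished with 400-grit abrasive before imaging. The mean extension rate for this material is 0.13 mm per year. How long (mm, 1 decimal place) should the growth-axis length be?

2143 growth laminae at 3 years each span 2143 × 3 = 6429 years.
Length ≈ 0.13 × 6429 = 835.8 mm.

835.8 mm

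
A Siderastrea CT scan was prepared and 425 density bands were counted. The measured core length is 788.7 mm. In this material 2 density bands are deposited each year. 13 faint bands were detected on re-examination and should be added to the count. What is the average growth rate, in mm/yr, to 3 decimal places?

3.601 mm/yr

After corrections the count is 425 + 13 = 438 density bands.
438 density bands at 2 per year is 438 / 2 = 219 years.
Extension rate ≈ 788.7 / 219 = 3.601 mm/yr.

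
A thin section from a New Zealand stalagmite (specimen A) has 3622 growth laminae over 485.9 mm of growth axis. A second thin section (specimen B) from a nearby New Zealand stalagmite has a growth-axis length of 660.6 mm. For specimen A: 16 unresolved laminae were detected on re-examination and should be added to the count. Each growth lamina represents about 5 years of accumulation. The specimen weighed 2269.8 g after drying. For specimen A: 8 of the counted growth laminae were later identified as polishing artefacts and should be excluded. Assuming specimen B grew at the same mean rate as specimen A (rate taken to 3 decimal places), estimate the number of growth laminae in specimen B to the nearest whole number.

4893 growth laminae

Specimen A: true growth lamina count = 3622 − 8 + 16 = 3630.
Specimen A: multiplying by 5 years per growth lamina: 3630 × 5 = 18150 years.
A: Extension rate ≈ 485.9 / 18150 = 0.027 mm per year.
B spans 660.6 / 0.027 = 24466.67 years; at 5 years per growth lamina that is 24466.67 / 5 ≈ 4893 growth laminae.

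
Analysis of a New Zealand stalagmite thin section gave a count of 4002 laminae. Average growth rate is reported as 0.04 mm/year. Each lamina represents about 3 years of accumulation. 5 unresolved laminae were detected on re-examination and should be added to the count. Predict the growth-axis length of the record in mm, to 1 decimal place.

480.8 mm

Adjusted count: 4002 + 5 = 4007 laminae.
4007 laminae at 3 years each span 4007 × 3 = 12021 years.
Predicted length = 0.04 mm/year × 12021 years = 480.8 mm.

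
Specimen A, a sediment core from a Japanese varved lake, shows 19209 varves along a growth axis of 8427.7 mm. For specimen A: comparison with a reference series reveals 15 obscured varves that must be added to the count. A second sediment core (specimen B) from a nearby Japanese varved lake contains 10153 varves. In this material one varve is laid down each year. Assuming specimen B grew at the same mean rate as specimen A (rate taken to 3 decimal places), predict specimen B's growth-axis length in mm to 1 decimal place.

4447.0 mm

Specimen A: adjusted count: 19209 + 15 = 19224 varves.
A: 8427.7 mm over 19224 years gives 8427.7 / 19224 ≈ 0.438 mm per year.
Length of B = 0.438 × 10153 = 4447.0 mm.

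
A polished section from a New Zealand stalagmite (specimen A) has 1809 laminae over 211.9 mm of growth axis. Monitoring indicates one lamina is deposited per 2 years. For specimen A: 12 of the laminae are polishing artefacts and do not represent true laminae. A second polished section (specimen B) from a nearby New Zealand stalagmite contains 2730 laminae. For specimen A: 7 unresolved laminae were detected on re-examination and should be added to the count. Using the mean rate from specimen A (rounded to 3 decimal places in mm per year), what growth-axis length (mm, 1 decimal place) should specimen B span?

Specimen A: true lamina count = 1809 − 12 + 7 = 1804.
Specimen A: multiplying by 2 years per lamina: 1804 × 2 = 3608 years.
A: Extension rate ≈ 211.9 / 3608 = 0.059 mm/yr.
Specimen B: 2730 laminae at 2 years each span 2730 × 2 = 5460 years. Length of B = 0.059 × 5460 = 322.1 mm.

322.1 mm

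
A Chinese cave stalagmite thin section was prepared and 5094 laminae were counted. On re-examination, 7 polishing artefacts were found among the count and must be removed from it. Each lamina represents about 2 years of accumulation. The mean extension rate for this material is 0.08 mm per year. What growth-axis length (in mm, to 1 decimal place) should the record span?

813.9 mm

After corrections the count is 5094 − 7 = 5087 laminae.
5087 laminae at 2 years each span 5087 × 2 = 10174 years.
Length ≈ 0.08 × 10174 = 813.9 mm.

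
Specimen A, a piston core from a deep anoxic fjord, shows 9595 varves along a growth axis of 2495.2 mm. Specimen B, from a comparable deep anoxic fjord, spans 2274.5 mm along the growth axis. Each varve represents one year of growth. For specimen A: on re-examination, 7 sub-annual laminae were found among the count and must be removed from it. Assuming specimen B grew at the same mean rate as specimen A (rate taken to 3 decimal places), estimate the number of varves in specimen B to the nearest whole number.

8748 varves

Specimen A: after corrections the count is 9595 − 7 = 9588 varves.
A: 2495.2 mm over 9588 years gives 2495.2 / 9588 ≈ 0.260 mm/year.
For B, 2274.5 / 0.260 = 8748.08 years ≈ 8748 varves.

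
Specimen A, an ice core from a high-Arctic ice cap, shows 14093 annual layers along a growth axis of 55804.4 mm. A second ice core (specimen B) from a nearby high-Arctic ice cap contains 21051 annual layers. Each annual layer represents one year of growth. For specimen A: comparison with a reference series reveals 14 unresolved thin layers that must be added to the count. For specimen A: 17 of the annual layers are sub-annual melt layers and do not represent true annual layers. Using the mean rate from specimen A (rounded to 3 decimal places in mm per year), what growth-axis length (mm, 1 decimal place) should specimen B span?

Specimen A: correcting the raw count gives 14093 − 17 + 14 = 14090 true annual layers.
A: 55804.4 mm over 14090 years gives 55804.4 / 14090 ≈ 3.961 mm/yr.
For B, 3.961 mm/year × 21051 years = 83383.0 mm.

83383.0 mm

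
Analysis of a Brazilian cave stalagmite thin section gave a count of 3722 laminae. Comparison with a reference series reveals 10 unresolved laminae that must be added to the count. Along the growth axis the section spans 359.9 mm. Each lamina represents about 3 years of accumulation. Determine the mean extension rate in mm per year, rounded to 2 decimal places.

0.03 mm per year

Correcting the raw count gives 3722 + 10 = 3732 true laminae.
3732 laminae at 3 years each span 3732 × 3 = 11196 years.
Mean rate = 359.9 mm / 11196 years ≈ 0.03 mm per year.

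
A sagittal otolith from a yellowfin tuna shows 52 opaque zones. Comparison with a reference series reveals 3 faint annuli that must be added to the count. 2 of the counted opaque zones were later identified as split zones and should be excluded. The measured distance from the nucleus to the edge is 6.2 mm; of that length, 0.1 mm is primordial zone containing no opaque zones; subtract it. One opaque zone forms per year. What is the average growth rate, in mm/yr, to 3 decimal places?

After corrections the count is 52 − 2 + 3 = 53 opaque zones.
Removing the 0.1 mm offcut leaves 6.2 − 0.1 = 6.1 mm.
Mean rate = 6.1 mm / 53 years ≈ 0.115 mm/yr.

0.115 mm/yr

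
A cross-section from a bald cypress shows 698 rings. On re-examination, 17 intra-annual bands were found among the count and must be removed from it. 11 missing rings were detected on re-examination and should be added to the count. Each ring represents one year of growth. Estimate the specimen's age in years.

692 yr

After corrections the count is 698 − 17 + 11 = 692 rings.
With a one-to-one ring periodicity this is 692 years.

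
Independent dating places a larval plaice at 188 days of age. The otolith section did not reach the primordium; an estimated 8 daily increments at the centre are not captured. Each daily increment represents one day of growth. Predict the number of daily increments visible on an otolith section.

180 daily increments

Expected daily increments over 188 days: 188.
Subtracting the 8 daily increments not captured gives 188 − 8 = 180 daily increments in the record.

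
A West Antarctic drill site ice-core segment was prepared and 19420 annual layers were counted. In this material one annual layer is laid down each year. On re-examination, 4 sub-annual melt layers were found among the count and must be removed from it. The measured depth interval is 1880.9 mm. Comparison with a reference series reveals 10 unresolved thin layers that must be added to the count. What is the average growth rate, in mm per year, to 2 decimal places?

0.10 mm per year

True annual layer count = 19420 − 4 + 10 = 19426.
1880.9 mm over 19426 years gives 1880.9 / 19426 ≈ 0.10 mm per year.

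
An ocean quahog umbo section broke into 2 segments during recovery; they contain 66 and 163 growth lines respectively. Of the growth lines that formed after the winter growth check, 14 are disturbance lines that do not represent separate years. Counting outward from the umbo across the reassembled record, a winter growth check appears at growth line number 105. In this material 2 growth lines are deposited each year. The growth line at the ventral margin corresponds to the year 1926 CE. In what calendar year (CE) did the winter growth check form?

Total growth lines = 66 + 163 = 229.
The winter growth check sits at growth line 105 from the umbo, so 229 − 105 = 124 growth lines formed after it.
124 − 14 false = 110 true growth lines after the winter growth check.
With 2 growth lines per year, 110 / 2 = 55 years.
The growth line at the ventral margin is 1926 CE, so the winter growth check dates to 1926 − 55 = 1871 CE.

1871 CE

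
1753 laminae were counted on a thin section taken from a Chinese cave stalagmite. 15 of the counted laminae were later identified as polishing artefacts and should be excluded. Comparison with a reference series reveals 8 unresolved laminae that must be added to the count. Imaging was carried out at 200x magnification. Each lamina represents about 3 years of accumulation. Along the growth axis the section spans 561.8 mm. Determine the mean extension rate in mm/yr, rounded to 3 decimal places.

After corrections the count is 1753 − 15 + 8 = 1746 laminae.
1746 laminae at 3 years each span 1746 × 3 = 5238 years.
Mean rate = 561.8 mm / 5238 years ≈ 0.107 mm/yr.

0.107 mm/yr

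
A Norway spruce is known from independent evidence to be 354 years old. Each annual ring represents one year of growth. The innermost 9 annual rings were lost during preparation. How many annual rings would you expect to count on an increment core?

At one annual ring per year, 354 years correspond to 354 annual rings.
Less the 9 uncaptured annual rings: 354 − 9 = 345.

345 annual rings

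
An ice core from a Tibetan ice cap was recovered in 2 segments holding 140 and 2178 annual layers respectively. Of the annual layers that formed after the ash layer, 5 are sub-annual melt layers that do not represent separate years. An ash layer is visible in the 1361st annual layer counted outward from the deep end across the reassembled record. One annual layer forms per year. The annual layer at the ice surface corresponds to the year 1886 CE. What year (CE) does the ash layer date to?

Total annual layers = 140 + 2178 = 2318.
The ash layer sits at annual layer 1361 from the deep end, so 2318 − 1361 = 957 annual layers formed after it.
Excluding 5 false annual layers: 957 − 5 = 952.
Counting back 952 years from 1886 CE places the ash layer in 1886 − 952 = 934 CE.

934 CE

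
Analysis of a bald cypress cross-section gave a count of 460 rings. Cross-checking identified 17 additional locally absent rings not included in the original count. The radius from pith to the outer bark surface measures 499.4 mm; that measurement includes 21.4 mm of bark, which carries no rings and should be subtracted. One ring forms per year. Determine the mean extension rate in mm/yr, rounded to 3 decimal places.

1.002 mm/yr

After corrections the count is 460 + 17 = 477 rings.
Net length = 499.4 − 21.4 = 478.0 mm.
Mean rate = 478.0 mm / 477 years ≈ 1.002 mm/yr.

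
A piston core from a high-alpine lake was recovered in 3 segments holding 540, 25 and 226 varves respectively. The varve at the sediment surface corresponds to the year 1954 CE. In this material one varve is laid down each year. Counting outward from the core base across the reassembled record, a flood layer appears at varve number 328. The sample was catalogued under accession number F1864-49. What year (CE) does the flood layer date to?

Total varves = 540 + 25 + 226 = 791.
Between varve 328 and the sediment surface there are 791 − 328 = 463 varves.
1954 − 463 = 1491 CE.

1491 CE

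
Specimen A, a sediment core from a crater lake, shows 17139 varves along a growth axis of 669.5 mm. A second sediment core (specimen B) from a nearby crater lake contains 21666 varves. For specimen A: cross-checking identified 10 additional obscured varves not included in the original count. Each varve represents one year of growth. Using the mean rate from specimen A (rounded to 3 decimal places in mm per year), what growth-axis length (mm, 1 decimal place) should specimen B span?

845.0 mm

Specimen A: after corrections the count is 17139 + 10 = 17149 varves.
A: Mean rate = 669.5 mm / 17149 years ≈ 0.039 mm/yr.
Length of B = 0.039 × 21666 = 845.0 mm.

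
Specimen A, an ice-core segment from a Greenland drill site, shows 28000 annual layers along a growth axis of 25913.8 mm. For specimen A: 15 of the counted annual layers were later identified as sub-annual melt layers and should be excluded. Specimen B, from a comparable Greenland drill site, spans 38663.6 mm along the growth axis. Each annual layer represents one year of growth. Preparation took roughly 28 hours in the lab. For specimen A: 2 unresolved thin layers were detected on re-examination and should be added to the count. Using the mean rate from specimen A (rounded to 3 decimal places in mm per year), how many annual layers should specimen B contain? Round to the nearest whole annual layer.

41753 annual layers

Specimen A: after corrections the count is 28000 − 15 + 2 = 27987 annual layers.
A: Mean rate = 25913.8 mm / 27987 years ≈ 0.926 mm/year.
For B, 38663.6 / 0.926 = 41753.35 years ≈ 41753 annual layers.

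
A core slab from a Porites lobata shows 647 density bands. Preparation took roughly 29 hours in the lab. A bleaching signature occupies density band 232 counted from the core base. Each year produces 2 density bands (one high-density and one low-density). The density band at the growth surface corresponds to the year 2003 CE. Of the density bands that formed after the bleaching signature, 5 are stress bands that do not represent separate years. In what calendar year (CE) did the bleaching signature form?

Between density band 232 and the growth surface there are 647 − 232 = 415 density bands.
415 − 5 false = 410 true density bands after the bleaching signature.
With 2 density bands per year, 410 / 2 = 205 years.
The density band at the growth surface is 2003 CE, so the bleaching signature dates to 2003 − 205 = 1798 CE.

1798 CE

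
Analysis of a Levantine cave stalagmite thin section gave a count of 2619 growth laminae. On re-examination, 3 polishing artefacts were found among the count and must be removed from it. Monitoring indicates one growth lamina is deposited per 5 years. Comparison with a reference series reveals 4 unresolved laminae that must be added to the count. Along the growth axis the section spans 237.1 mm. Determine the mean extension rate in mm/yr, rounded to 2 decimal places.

True growth lamina count = 2619 − 3 + 4 = 2620.
At 5 years per growth lamina, 2620 × 5 = 13100 years.
Extension rate ≈ 237.1 / 13100 = 0.02 mm/yr.

0.02 mm/yr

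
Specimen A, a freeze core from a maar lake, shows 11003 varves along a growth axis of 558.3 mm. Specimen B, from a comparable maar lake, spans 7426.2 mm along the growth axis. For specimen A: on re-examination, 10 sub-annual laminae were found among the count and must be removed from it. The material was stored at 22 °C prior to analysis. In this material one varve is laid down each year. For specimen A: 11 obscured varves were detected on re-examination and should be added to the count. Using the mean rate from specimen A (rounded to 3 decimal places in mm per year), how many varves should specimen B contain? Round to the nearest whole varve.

145612 varves

Specimen A: after corrections the count is 11003 − 10 + 11 = 11004 varves.
A: Mean rate = 558.3 mm / 11004 years ≈ 0.051 mm/year.
B spans 7426.2 / 0.051 = 145611.76 years ≈ 145612 varves.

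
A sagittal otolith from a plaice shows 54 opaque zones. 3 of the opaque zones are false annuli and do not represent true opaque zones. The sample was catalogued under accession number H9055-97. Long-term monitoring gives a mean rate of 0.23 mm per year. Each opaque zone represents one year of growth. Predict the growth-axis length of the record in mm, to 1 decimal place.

Adjusted count: 54 − 3 = 51 opaque zones.
Predicted length = 0.23 mm/year × 51 years = 11.7 mm.

11.7 mm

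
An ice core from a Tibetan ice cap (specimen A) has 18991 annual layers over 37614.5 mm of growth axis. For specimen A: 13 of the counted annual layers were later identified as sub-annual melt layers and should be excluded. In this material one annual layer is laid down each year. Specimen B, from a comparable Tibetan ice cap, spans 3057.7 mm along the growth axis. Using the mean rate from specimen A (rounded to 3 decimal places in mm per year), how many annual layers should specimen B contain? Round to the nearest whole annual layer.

Specimen A: adjusted count: 18991 − 13 = 18978 annual layers.
A: 37614.5 mm over 18978 years gives 37614.5 / 18978 ≈ 1.982 mm per year.
For B, 3057.7 / 1.982 = 1542.73 years ≈ 1543 annual layers.

1543 annual layers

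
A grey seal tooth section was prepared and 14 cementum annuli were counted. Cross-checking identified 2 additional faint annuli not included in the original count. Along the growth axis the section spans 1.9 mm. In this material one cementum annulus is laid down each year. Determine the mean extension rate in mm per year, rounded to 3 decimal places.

After corrections the count is 14 + 2 = 16 cementum annuli.
1.9 mm over 16 years gives 1.9 / 16 ≈ 0.119 mm per year.

0.119 mm per year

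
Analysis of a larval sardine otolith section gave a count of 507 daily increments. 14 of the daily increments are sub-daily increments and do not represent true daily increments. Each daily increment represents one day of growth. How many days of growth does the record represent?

493 days

Adjusted count: 507 − 14 = 493 daily increments.
One daily increment per day makes the duration 493 days.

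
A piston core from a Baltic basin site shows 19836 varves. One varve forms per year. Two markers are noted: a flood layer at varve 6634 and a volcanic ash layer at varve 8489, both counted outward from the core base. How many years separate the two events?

1855 years

Separation: 8489 − 6634 = 1855 varves.
At one varve per year, 1855 years elapsed between them.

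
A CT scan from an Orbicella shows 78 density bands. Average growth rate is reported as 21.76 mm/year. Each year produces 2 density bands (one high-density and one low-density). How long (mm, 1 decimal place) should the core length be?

78 density bands at 2 per year is 78 / 2 = 39 years.
Length ≈ 21.76 × 39 = 848.6 mm.

848.6 mm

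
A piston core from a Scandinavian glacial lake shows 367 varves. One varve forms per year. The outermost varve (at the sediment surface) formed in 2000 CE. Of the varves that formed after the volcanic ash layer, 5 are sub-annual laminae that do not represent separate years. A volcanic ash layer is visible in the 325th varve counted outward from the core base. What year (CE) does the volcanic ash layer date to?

1963 CE

367 − 325 = 42 varves lie beyond the volcanic ash layer toward the sediment surface.
42 − 5 false = 37 true varves after the volcanic ash layer.
2000 − 37 = 1963 CE.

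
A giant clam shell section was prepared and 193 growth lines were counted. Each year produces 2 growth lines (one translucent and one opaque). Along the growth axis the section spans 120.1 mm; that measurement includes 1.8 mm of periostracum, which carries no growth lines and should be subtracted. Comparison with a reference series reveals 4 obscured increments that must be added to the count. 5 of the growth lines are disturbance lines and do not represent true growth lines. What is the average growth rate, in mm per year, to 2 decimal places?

1.23 mm per year

True growth line count = 193 − 5 + 4 = 192.
Dividing by 2 growth lines per year: 192 / 2 = 96 years.
Removing the 1.8 mm offcut leaves 120.1 − 1.8 = 118.3 mm.
Mean rate = 118.3 mm / 96 years ≈ 1.23 mm per year.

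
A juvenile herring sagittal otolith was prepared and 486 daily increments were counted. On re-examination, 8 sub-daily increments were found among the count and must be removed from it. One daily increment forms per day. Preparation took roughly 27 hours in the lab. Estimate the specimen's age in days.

True daily increment count = 486 − 8 = 478.
At one daily increment per day, that is 478 days.

478 days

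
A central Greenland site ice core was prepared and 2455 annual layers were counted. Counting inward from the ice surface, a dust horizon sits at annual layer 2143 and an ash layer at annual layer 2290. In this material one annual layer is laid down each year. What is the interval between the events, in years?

147 years

Separation: 2290 − 2143 = 147 annual layers.
At one annual layer per year, 147 years elapsed between them.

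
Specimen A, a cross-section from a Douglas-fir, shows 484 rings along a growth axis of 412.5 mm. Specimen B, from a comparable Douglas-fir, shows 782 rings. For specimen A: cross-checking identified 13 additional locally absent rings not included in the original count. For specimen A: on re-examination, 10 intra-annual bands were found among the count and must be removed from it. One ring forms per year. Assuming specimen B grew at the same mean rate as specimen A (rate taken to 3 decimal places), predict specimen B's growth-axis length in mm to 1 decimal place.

Specimen A: correcting the raw count gives 484 − 10 + 13 = 487 true rings.
A: Extension rate ≈ 412.5 / 487 = 0.847 mm/year.
For B, 0.847 mm/year × 782 years = 662.4 mm.

662.4 mm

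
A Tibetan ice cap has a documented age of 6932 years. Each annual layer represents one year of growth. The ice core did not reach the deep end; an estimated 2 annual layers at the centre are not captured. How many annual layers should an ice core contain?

6930 annual layers

Expected annual layers over 6932 years: 6932.
Less the 2 uncaptured annual layers: 6932 − 2 = 6930.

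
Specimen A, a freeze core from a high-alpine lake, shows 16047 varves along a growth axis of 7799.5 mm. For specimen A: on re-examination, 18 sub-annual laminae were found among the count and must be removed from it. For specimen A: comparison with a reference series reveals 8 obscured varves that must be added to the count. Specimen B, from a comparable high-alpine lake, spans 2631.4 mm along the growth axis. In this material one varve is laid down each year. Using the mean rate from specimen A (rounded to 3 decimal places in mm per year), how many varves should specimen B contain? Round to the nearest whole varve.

5414 varves

Specimen A: after corrections the count is 16047 − 18 + 8 = 16037 varves.
A: Mean rate = 7799.5 mm / 16037 years ≈ 0.486 mm per year.
B spans 2631.4 / 0.486 = 5414.40 years ≈ 5414 varves.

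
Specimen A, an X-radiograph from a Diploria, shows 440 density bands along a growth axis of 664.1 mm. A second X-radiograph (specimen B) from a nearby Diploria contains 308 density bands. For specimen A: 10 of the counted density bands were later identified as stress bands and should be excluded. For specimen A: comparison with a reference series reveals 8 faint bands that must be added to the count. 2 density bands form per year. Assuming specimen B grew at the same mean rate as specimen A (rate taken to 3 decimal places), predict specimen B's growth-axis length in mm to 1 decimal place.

466.9 mm

Specimen A: adjusted count: 440 − 10 + 8 = 438 density bands.
Specimen A: 438 density bands at 2 per year is 438 / 2 = 219 years.
A: Mean rate = 664.1 mm / 219 years ≈ 3.032 mm/yr.
Specimen B: with 2 density bands per year, 308 / 2 = 154 years. For B, 3.032 mm/year × 154 years = 466.9 mm.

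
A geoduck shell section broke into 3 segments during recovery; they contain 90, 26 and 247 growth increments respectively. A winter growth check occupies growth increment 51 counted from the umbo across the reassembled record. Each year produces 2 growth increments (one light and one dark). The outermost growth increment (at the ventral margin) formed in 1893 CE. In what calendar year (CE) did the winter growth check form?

Total growth increments = 90 + 26 + 247 = 363.
363 − 51 = 312 growth increments lie beyond the winter growth check toward the ventral margin.
Dividing by 2 growth increments per year: 312 / 2 = 156 years.
The growth increment at the ventral margin is 1893 CE, so the winter growth check dates to 1893 − 156 = 1737 CE.

1737 CE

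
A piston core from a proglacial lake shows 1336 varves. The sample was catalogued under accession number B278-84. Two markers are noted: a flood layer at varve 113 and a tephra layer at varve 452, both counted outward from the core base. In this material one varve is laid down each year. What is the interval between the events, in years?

452 − 113 = 339 varves lie between the two events.
That is 339 years at one varve per year.

339 yr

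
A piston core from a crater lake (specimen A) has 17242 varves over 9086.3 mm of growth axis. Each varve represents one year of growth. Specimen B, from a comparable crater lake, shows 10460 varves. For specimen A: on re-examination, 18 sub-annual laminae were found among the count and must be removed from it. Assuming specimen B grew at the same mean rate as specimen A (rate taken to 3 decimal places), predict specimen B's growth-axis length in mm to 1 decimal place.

5522.9 mm

Specimen A: correcting the raw count gives 17242 − 18 = 17224 true varves.
A: 9086.3 mm over 17224 years gives 9086.3 / 17224 ≈ 0.528 mm/year.
For B, 0.528 mm/year × 10460 years = 5522.9 mm.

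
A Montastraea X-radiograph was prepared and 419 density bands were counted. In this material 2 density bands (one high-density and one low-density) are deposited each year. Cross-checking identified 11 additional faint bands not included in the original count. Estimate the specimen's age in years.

215 yr

After corrections the count is 419 + 11 = 430 density bands.
Dividing by 2 density bands per year: 430 / 2 = 215 years.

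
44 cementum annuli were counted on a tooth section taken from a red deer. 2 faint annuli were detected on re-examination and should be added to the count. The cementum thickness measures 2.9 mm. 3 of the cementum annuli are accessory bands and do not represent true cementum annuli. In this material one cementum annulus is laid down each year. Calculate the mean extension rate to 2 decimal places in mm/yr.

True cementum annulus count = 44 − 3 + 2 = 43.
Extension rate ≈ 2.9 / 43 = 0.07 mm/yr.

0.07 mm/yr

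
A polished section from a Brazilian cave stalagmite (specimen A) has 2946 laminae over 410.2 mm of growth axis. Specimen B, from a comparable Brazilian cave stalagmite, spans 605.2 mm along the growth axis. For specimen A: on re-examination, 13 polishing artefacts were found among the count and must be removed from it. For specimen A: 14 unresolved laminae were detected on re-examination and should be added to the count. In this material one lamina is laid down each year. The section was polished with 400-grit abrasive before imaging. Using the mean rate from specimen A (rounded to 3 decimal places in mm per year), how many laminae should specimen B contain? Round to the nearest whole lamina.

4354 laminae

Specimen A: true lamina count = 2946 − 13 + 14 = 2947.
A: 410.2 mm over 2947 years gives 410.2 / 2947 ≈ 0.139 mm per year.
Specimen B: 605.2 mm / 0.139 mm per year = 4353.96 years ≈ 4354 laminae.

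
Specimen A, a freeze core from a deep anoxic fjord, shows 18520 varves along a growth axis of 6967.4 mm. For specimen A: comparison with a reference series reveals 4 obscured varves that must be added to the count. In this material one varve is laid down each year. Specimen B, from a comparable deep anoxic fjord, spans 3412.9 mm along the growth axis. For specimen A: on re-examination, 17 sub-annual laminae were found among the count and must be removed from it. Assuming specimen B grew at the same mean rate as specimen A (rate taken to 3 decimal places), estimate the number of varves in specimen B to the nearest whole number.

Specimen A: after corrections the count is 18520 − 17 + 4 = 18507 varves.
A: 6967.4 mm over 18507 years gives 6967.4 / 18507 ≈ 0.376 mm/year.
B spans 3412.9 / 0.376 = 9076.86 years ≈ 9077 varves.

9077 varves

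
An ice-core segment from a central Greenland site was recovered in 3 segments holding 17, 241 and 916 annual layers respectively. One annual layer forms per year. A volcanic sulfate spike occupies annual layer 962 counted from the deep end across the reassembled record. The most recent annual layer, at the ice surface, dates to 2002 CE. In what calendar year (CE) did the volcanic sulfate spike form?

Total annual layers = 17 + 241 + 916 = 1174.
Between annual layer 962 and the ice surface there are 1174 − 962 = 212 annual layers.
The annual layer at the ice surface is 2002 CE, so the volcanic sulfate spike dates to 2002 − 212 = 1790 CE.

1790 CE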